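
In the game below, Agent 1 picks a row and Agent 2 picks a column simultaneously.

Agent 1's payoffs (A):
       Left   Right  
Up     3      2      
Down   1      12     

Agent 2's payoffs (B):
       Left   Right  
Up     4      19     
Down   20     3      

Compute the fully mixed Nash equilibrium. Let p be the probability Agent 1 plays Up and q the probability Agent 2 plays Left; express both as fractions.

In a mixed NE each player is indifferent between their pure strategies, so the opponent's mix sets the indifference.
Agent 2 indifferent between Left and Right: p·4 + (1−p)·20 = p·19 + (1−p)·3 ⟹ 20 + (-16)p = 3 + 16p ⟹ p = 17/32.
Agent 1 indifferent between Up and Down: q·3 + (1−q)·2 = q·1 + (1−q)·12 ⟹ 2 + 1q = 12 + (-11)q ⟹ q = 5/6.

p = 17/32, q = 5/6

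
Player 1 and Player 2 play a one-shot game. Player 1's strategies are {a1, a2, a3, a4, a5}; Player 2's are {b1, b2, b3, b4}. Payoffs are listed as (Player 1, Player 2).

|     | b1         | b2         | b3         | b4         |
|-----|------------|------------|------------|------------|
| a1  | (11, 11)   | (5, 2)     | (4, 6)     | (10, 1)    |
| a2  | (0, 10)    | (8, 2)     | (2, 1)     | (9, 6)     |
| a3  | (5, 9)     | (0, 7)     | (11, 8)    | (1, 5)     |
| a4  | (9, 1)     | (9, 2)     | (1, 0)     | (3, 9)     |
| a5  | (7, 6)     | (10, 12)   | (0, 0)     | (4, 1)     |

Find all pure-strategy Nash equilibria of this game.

Check mutual best responses: a cell is a NE iff neither player can gain by unilaterally deviating.
Player 1's best responses — vs b1: a1 (payoff 11); vs b2: a5 (payoff 10); vs b3: a3 (payoff 11); vs b4: a1 (payoff 10).
Player 2's best responses — vs a1: b1 (payoff 11); vs a2: b1 (payoff 10); vs a3: b1 (payoff 9); vs a4: b4 (payoff 9); vs a5: b2 (payoff 12).
Mutual best responses occur at (a1, b1) and (a5, b2); at each, neither player gains by switching.

(a1, b1) and (a5, b2)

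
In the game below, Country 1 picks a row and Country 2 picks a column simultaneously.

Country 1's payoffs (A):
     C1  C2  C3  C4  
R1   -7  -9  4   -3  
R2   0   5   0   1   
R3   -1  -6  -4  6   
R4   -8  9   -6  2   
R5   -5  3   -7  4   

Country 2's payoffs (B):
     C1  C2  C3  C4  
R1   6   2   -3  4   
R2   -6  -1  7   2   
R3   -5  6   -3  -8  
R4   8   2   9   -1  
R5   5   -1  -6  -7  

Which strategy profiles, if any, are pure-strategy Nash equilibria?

Check mutual best responses: a cell is a NE iff neither player can gain by unilaterally deviating.
Country 1's best responses — vs C1: R2 (payoff 0); vs C2: R4 (payoff 9); vs C3: R1 (payoff 4); vs C4: R3 (payoff 6).
Country 2's best responses — vs R1: C1 (payoff 6); vs R2: C3 (payoff 7); vs R3: C2 (payoff 6); vs R4: C3 (payoff 9); vs R5: C1 (payoff 5).
No cell has both players best-responding. For instance, Country 1's best reply to C3 is R1, but against R1 Country 2 prefers C1 over C3.

None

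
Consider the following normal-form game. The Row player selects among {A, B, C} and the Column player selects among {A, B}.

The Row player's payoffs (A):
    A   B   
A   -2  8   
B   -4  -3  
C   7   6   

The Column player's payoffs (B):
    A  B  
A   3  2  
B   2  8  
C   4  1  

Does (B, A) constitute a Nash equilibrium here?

No

Holding the Column player at A: the Row player gets -4 from B but could get 7 by switching to C. The Row player has a profitable deviation.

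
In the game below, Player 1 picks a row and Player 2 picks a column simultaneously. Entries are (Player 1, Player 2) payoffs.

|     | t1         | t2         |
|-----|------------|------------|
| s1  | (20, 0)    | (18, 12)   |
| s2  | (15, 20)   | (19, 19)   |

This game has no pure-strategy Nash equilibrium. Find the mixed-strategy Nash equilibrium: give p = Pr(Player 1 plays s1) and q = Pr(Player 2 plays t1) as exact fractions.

Each player's mixing probability is pinned down by making the *other* player indifferent.
Player 2 indifferent between t1 and t2: p·0 + (1−p)·20 = p·12 + (1−p)·19 ⟹ 20 + (-20)p = 19 + (-7)p ⟹ p = 1/13.
Player 1 indifferent between s1 and s2: q·20 + (1−q)·18 = q·15 + (1−q)·19 ⟹ 18 + 2q = 19 + (-4)q ⟹ q = 1/6.

p = 1/13, q = 1/6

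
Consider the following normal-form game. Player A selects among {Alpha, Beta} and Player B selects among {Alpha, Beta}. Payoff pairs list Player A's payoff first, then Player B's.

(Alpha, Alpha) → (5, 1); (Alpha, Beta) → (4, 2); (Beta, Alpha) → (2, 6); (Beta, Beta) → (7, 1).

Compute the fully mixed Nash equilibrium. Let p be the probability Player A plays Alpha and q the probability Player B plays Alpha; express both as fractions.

p = 5/6, q = 1/2

In a mixed NE each player is indifferent between their pure strategies, so the opponent's mix sets the indifference.
Player B indifferent between Alpha and Beta: p·1 + (1−p)·6 = p·2 + (1−p)·1 ⟹ 6 + (-5)p = 1 + 1p ⟹ p = 5/6.
Player A indifferent between Alpha and Beta: q·5 + (1−q)·4 = q·2 + (1−q)·7 ⟹ 4 + 1q = 7 + (-5)q ⟹ q = 1/2.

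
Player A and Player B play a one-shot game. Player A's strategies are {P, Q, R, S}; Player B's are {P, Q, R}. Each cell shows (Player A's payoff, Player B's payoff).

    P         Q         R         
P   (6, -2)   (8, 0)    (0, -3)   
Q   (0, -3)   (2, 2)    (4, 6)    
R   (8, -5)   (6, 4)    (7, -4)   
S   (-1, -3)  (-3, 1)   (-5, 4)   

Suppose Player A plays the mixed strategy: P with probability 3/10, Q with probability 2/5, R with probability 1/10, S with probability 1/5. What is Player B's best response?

R

Compute Player B's expected payoff from each pure strategy against the given mix.
P: (3/10)·(-2) + (2/5)·(-3) + (1/10)·(-5) + (1/5)·(-3) = -29/10
Q: (3/10)·0 + (2/5)·2 + (1/10)·4 + (1/5)·1 = 7/5
R: (3/10)·(-3) + (2/5)·6 + (1/10)·(-4) + (1/5)·4 = 19/10
Highest expected payoff is 19/10, from R.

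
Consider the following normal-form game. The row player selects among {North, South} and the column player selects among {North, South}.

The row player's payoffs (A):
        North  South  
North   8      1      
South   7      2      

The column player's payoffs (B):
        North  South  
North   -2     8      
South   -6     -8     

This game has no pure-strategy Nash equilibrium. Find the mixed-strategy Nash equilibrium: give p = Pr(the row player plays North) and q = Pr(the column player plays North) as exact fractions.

p = 1/6, q = 1/2

In a mixed NE each player is indifferent between their pure strategies, so the opponent's mix sets the indifference.
The column player indifferent between North and South: p·(-2) + (1−p)·(-6) = p·8 + (1−p)·(-8) ⟹ (-6) + 4p = (-8) + 16p ⟹ p = 1/6.
The row player indifferent between North and South: q·8 + (1−q)·1 = q·7 + (1−q)·2 ⟹ 1 + 7q = 2 + 5q ⟹ q = 1/2.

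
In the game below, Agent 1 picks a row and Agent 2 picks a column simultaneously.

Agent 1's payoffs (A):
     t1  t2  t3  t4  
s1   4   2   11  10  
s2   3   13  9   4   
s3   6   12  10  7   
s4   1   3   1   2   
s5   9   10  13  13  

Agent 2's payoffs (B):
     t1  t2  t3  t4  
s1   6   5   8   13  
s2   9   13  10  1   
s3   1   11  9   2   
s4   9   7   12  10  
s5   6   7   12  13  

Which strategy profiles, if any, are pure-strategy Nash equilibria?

(s2, t2) and (s5, t4)

Find each player's best response to every opponent strategy; NE are the intersections.
Agent 1's best responses — vs t1: s5 (payoff 9); vs t2: s2 (payoff 13); vs t3: s5 (payoff 13); vs t4: s5 (payoff 13).
Agent 2's best responses — vs s1: t4 (payoff 13); vs s2: t2 (payoff 13); vs s3: t2 (payoff 11); vs s4: t3 (payoff 12); vs s5: t4 (payoff 13).
Mutual best responses occur at (s2, t2) and (s5, t4); at each, neither player gains by switching.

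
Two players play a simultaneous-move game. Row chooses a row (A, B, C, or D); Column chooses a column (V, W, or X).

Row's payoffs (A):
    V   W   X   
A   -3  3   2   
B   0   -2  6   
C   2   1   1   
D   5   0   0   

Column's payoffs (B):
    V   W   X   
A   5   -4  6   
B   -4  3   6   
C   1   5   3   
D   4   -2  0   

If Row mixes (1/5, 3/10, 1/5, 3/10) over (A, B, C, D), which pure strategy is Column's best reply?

X

Compute Column's expected payoff from each pure strategy against the given mix.
V: (1/5)·5 + (3/10)·(-4) + (1/5)·1 + (3/10)·4 = 6/5
W: (1/5)·(-4) + (3/10)·3 + (1/5)·5 + (3/10)·(-2) = 1/2
X: (1/5)·6 + (3/10)·6 + (1/5)·3 + (3/10)·0 = 18/5
Highest expected payoff is 18/5, from X.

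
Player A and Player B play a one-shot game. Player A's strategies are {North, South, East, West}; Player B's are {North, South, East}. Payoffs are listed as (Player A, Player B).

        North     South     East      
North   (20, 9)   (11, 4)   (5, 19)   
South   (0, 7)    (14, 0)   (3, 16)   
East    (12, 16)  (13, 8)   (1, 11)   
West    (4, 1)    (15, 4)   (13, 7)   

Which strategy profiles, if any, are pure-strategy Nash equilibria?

(West, East)

Find each player's best response to every opponent strategy; NE are the intersections.
Player A's best responses — vs North: North (payoff 20); vs South: West (payoff 15); vs East: West (payoff 13).
Player B's best responses — vs North: East (payoff 19); vs South: East (payoff 16); vs East: North (payoff 16); vs West: East (payoff 7).
The only mutual best response is (West, East); neither player gains by switching there.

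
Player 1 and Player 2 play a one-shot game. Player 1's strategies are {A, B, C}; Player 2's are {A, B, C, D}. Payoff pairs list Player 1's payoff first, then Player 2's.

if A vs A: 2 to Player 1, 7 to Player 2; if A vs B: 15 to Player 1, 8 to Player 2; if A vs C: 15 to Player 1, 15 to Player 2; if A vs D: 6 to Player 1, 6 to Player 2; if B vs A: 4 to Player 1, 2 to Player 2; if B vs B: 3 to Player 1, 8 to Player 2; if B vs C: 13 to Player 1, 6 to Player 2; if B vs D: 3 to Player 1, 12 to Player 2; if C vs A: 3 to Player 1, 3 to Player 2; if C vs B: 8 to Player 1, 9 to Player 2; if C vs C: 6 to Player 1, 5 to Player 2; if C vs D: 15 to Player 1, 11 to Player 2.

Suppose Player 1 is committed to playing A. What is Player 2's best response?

With Player 1 fixed at A, Player 2's payoffs are: A → 7, B → 8, C → 15, D → 6.
The maximum is 15, achieved by C.

C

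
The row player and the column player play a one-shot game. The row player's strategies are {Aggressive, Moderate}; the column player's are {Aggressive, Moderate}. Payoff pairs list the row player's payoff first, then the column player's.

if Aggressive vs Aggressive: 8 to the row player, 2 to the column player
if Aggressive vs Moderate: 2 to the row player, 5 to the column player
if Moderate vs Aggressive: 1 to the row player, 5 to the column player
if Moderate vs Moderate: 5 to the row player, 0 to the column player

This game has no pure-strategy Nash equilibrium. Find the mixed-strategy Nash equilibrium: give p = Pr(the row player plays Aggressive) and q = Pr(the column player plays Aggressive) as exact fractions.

p = 5/8, q = 3/10

In a mixed NE each player is indifferent between their pure strategies, so the opponent's mix sets the indifference.
The column player indifferent between Aggressive and Moderate: p·2 + (1−p)·5 = p·5 + (1−p)·0 ⟹ 5 + (-3)p = 0 + 5p ⟹ p = 5/8.
The row player indifferent between Aggressive and Moderate: q·8 + (1−q)·2 = q·1 + (1−q)·5 ⟹ 2 + 6q = 5 + (-4)q ⟹ q = 3/10.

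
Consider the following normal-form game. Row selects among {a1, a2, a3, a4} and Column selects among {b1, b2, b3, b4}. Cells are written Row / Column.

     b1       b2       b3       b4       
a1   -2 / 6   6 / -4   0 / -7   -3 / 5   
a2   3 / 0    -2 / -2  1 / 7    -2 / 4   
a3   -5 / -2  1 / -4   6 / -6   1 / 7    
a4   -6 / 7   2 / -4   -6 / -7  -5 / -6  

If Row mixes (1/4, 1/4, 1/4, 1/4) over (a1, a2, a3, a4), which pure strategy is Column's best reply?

Column's best reply maximizes expected payoff against the mix.
b1: (1/4)·6 + (1/4)·0 + (1/4)·(-2) + (1/4)·7 = 11/4
b2: (1/4)·(-4) + (1/4)·(-2) + (1/4)·(-4) + (1/4)·(-4) = -7/2
b3: (1/4)·(-7) + (1/4)·7 + (1/4)·(-6) + (1/4)·(-7) = -13/4
b4: (1/4)·5 + (1/4)·4 + (1/4)·7 + (1/4)·(-6) = 5/2
Highest expected payoff is 11/4, from b1.

b1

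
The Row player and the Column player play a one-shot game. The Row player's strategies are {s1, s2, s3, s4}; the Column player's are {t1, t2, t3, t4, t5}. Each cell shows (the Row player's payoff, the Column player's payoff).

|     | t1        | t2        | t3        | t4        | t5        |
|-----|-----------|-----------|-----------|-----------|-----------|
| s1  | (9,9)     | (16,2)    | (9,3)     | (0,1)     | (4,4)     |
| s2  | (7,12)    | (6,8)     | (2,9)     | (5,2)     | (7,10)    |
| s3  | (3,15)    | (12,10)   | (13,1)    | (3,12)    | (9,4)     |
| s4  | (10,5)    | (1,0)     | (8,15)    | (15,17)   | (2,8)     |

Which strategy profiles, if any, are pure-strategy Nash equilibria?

Check mutual best responses: a cell is a NE iff neither player can gain by unilaterally deviating.
The Row player's best responses — vs t1: s4 (payoff 10); vs t2: s1 (payoff 16); vs t3: s3 (payoff 13); vs t4: s4 (payoff 15); vs t5: s3 (payoff 9).
The Column player's best responses — vs s1: t1 (payoff 9); vs s2: t1 (payoff 12); vs s3: t1 (payoff 15); vs s4: t4 (payoff 17).
The only mutual best response is (s4, t4); neither player gains by switching there.

(s4, t4)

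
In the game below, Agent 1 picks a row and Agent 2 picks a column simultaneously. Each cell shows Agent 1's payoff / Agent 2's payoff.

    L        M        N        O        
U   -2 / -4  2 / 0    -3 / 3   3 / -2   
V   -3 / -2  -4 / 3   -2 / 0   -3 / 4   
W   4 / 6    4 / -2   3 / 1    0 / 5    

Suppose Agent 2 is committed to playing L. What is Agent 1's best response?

W

With Agent 2 fixed at L, Agent 1's payoffs are: U → -2, V → -3, W → 4.
The maximum is 4, achieved by W.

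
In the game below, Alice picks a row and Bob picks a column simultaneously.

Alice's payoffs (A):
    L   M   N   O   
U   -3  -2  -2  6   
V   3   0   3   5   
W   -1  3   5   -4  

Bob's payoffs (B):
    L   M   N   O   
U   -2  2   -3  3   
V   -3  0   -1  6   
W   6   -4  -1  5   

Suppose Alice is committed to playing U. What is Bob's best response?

O

With Alice fixed at U, Bob's payoffs are: L → -2, M → 2, N → -3, O → 3.
The maximum is 3, achieved by O.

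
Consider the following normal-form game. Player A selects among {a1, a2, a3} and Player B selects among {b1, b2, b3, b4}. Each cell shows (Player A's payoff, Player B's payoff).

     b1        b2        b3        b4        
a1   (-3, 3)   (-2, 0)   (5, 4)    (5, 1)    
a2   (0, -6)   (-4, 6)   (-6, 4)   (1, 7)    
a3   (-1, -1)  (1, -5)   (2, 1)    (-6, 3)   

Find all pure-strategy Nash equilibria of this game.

(a1, b3)

A profile is a Nash equilibrium when each player is best-responding to the other.
Player A's best responses — vs b1: a2 (payoff 0); vs b2: a3 (payoff 1); vs b3: a1 (payoff 5); vs b4: a1 (payoff 5).
Player B's best responses — vs a1: b3 (payoff 4); vs a2: b4 (payoff 7); vs a3: b4 (payoff 3).
The only mutual best response is (a1, b3); neither player gains by switching there.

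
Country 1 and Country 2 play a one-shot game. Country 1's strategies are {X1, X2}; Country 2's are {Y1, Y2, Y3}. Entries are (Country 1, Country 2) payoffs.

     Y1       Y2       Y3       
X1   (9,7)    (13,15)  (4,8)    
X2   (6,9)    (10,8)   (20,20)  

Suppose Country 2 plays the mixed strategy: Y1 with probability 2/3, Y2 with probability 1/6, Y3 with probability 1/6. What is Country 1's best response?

Country 1's best reply maximizes expected payoff against the mix.
X1: (2/3)·9 + (1/6)·13 + (1/6)·4 = 53/6
X2: (2/3)·6 + (1/6)·10 + (1/6)·20 = 9
Highest expected payoff is 9, from X2.

X2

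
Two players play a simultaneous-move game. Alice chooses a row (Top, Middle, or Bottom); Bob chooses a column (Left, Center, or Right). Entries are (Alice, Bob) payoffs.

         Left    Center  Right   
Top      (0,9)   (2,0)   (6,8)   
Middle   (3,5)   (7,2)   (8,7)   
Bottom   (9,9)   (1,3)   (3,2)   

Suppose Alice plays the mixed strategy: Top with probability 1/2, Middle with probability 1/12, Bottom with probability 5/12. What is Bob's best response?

Compute Bob's expected payoff from each pure strategy against the given mix.
Left: (1/2)·9 + (1/12)·5 + (5/12)·9 = 26/3
Center: (1/2)·0 + (1/12)·2 + (5/12)·3 = 17/12
Right: (1/2)·8 + (1/12)·7 + (5/12)·2 = 65/12
Highest expected payoff is 26/3, from Left.

Left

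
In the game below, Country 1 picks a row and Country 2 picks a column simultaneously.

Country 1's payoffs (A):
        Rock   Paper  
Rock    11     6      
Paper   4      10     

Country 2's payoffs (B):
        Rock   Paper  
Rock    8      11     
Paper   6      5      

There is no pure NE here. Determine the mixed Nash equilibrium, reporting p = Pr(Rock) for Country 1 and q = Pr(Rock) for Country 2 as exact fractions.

In a mixed NE each player is indifferent between their pure strategies, so the opponent's mix sets the indifference.
Country 2 indifferent between Rock and Paper: p·8 + (1−p)·6 = p·11 + (1−p)·5 ⟹ 6 + 2p = 5 + 6p ⟹ p = 1/4.
Country 1 indifferent between Rock and Paper: q·11 + (1−q)·6 = q·4 + (1−q)·10 ⟹ 6 + 5q = 10 + (-6)q ⟹ q = 4/11.

p = 1/4, q = 4/11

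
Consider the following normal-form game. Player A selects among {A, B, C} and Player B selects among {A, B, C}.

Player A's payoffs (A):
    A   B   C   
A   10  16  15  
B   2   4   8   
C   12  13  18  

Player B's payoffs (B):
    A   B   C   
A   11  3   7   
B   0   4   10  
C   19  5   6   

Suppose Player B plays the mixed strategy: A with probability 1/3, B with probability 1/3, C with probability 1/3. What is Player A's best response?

C

Player A's best reply maximizes expected payoff against the mix.
A: (1/3)·10 + (1/3)·16 + (1/3)·15 = 41/3
B: (1/3)·2 + (1/3)·4 + (1/3)·8 = 14/3
C: (1/3)·12 + (1/3)·13 + (1/3)·18 = 43/3
Highest expected payoff is 43/3, from C.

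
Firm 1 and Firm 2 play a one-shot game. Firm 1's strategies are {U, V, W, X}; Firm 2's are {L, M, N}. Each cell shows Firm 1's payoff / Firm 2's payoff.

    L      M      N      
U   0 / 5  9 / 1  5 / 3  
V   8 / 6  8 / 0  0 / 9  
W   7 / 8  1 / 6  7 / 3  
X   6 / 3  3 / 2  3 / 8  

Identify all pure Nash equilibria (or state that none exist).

None

A profile is a Nash equilibrium when each player is best-responding to the other.
Firm 1's best responses — vs L: V (payoff 8); vs M: U (payoff 9); vs N: W (payoff 7).
Firm 2's best responses — vs U: L (payoff 5); vs V: N (payoff 9); vs W: L (payoff 8); vs X: N (payoff 8).
No cell has both players best-responding. For instance, Firm 1's best reply to N is W, but against W Firm 2 prefers L over N.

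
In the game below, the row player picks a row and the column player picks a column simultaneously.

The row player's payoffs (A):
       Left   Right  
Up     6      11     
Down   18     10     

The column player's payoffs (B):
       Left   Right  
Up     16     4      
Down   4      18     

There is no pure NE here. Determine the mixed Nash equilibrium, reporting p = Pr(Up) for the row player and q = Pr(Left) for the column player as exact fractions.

p = 7/13, q = 1/13

Each player's mixing probability is pinned down by making the *other* player indifferent.
The column player indifferent between Left and Right: p·16 + (1−p)·4 = p·4 + (1−p)·18 ⟹ 4 + 12p = 18 + (-14)p ⟹ p = 7/13.
The row player indifferent between Up and Down: q·6 + (1−q)·11 = q·18 + (1−q)·10 ⟹ 11 + (-5)q = 10 + 8q ⟹ q = 1/13.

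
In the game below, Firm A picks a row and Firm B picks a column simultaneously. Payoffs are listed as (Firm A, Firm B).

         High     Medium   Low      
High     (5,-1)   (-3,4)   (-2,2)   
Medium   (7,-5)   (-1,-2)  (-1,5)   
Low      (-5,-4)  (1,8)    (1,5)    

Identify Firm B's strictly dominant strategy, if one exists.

A strategy is strictly dominant if it gives Firm B a strictly higher payoff than every other strategy, against every choice by the opponent.
High is not dominant: against High, Medium gives 4 > -1.
Medium is not dominant: against Medium, Low gives 5 > -2.
Low is not dominant: against High, Medium gives 4 > 2.
No single strategy is best against every opponent action.

None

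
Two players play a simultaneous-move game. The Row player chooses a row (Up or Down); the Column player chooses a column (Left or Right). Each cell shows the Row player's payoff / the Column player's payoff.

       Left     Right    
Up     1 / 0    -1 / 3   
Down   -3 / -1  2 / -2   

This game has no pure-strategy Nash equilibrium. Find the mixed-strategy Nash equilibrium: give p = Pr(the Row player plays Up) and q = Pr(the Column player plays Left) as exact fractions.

In a mixed NE each player is indifferent between their pure strategies, so the opponent's mix sets the indifference.
The Column player indifferent between Left and Right: p·0 + (1−p)·(-1) = p·3 + (1−p)·(-2) ⟹ (-1) + 1p = (-2) + 5p ⟹ p = 1/4.
The Row player indifferent between Up and Down: q·1 + (1−q)·(-1) = q·(-3) + (1−q)·2 ⟹ (-1) + 2q = 2 + (-5)q ⟹ q = 3/7.

p = 1/4, q = 3/7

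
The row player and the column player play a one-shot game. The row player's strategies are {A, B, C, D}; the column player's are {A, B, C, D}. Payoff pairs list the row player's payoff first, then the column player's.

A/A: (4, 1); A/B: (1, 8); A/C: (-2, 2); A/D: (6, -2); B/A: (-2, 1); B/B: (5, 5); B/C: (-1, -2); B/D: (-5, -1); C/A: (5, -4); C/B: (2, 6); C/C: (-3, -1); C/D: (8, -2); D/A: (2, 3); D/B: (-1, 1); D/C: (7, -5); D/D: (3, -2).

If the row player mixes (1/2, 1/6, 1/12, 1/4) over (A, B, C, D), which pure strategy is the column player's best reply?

B

Compute the column player's expected payoff from each pure strategy against the given mix.
A: (1/2)·1 + (1/6)·1 + (1/12)·(-4) + (1/4)·3 = 13/12
B: (1/2)·8 + (1/6)·5 + (1/12)·6 + (1/4)·1 = 67/12
C: (1/2)·2 + (1/6)·(-2) + (1/12)·(-1) + (1/4)·(-5) = -2/3
D: (1/2)·(-2) + (1/6)·(-1) + (1/12)·(-2) + (1/4)·(-2) = -11/6
Highest expected payoff is 67/12, from B.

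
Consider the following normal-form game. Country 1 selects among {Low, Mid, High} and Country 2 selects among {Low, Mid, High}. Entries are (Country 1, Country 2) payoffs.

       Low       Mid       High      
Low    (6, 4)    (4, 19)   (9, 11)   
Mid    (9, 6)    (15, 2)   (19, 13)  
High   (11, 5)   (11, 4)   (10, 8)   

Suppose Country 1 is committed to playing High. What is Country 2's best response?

With Country 1 fixed at High, Country 2's payoffs are: Low → 5, Mid → 4, High → 8.
The maximum is 8, achieved by High.

High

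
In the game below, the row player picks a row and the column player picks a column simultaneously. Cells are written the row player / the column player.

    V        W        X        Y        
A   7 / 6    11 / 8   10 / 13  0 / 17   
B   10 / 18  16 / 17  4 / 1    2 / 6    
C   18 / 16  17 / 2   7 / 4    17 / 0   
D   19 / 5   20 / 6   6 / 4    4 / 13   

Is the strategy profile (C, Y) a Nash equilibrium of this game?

Holding the column player at Y: the row player gets 17 from C, versus 0 from A, 2 from B, 4 from D. No profitable deviation for the row player.
Holding the row player at C: the column player gets 0 from Y but could get 16 by switching to V. The column player has a profitable deviation.

No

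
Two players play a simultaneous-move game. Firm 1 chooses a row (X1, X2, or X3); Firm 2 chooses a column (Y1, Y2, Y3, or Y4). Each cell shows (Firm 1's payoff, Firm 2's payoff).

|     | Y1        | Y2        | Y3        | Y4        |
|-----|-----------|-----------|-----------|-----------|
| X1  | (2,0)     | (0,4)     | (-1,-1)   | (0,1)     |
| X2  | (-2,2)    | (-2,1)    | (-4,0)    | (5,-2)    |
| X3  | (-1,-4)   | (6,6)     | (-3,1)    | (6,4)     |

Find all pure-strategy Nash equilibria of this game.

A profile is a Nash equilibrium when each player is best-responding to the other.
Firm 1's best responses — vs Y1: X1 (payoff 2); vs Y2: X3 (payoff 6); vs Y3: X1 (payoff -1); vs Y4: X3 (payoff 6).
Firm 2's best responses — vs X1: Y2 (payoff 4); vs X2: Y1 (payoff 2); vs X3: Y2 (payoff 6).
The only mutual best response is (X3, Y2); neither player gains by switching there.

(X3, Y2)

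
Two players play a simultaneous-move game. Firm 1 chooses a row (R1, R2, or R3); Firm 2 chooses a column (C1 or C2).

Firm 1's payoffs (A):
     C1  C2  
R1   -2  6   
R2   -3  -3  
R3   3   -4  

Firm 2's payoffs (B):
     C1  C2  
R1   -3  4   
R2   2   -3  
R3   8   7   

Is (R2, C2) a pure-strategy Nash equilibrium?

Holding Firm 2 at C2: Firm 1 gets -3 from R2 but could get 6 by switching to R1. Firm 1 has a profitable deviation.

No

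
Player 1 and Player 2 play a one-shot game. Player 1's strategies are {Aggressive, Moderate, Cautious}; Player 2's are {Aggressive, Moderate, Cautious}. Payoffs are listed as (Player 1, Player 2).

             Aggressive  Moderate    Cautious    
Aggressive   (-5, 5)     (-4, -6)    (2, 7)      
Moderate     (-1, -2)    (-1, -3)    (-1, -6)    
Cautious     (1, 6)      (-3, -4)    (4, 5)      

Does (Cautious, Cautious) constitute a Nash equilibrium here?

No

Holding Player 2 at Cautious: Player 1 gets 4 from Cautious, versus 2 from Aggressive, -1 from Moderate. No profitable deviation for Player 1.
Holding Player 1 at Cautious: Player 2 gets 5 from Cautious but could get 6 by switching to Aggressive. Player 2 has a profitable deviation.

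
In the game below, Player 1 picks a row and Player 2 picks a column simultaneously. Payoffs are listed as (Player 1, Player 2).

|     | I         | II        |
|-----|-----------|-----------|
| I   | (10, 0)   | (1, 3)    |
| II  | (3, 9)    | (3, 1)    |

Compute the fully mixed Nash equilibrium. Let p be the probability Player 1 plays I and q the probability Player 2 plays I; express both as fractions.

p = 8/11, q = 2/9

Each player's mixing probability is pinned down by making the *other* player indifferent.
Player 2 indifferent between I and II: p·0 + (1−p)·9 = p·3 + (1−p)·1 ⟹ 9 + (-9)p = 1 + 2p ⟹ p = 8/11.
Player 1 indifferent between I and II: q·10 + (1−q)·1 = q·3 + (1−q)·3 ⟹ 1 + 9q = 3 + 0q ⟹ q = 2/9.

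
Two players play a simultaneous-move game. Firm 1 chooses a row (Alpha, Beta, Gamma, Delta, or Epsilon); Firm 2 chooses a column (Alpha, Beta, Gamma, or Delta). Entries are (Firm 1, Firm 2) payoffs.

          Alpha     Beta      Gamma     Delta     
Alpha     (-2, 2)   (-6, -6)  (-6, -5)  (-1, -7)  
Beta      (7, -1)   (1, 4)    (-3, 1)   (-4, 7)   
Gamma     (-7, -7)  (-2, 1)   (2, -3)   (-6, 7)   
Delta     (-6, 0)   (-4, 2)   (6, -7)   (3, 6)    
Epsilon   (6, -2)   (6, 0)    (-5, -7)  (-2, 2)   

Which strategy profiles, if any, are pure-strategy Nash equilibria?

A profile is a Nash equilibrium when each player is best-responding to the other.
Firm 1's best responses — vs Alpha: Beta (payoff 7); vs Beta: Epsilon (payoff 6); vs Gamma: Delta (payoff 6); vs Delta: Delta (payoff 3).
Firm 2's best responses — vs Alpha: Alpha (payoff 2); vs Beta: Delta (payoff 7); vs Gamma: Delta (payoff 7); vs Delta: Delta (payoff 6); vs Epsilon: Delta (payoff 2).
The only mutual best response is (Delta, Delta); neither player gains by switching there.

(Delta, Delta)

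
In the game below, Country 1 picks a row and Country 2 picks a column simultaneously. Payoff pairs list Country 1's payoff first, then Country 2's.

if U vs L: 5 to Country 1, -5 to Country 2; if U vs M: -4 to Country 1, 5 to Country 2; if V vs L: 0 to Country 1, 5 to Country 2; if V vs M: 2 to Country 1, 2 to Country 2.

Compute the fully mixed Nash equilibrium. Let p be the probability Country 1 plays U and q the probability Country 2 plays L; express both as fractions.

In a mixed NE each player is indifferent between their pure strategies, so the opponent's mix sets the indifference.
Country 2 indifferent between L and M: p·(-5) + (1−p)·5 = p·5 + (1−p)·2 ⟹ 5 + (-10)p = 2 + 3p ⟹ p = 3/13.
Country 1 indifferent between U and V: q·5 + (1−q)·(-4) = q·0 + (1−q)·2 ⟹ (-4) + 9q = 2 + (-2)q ⟹ q = 6/11.

p = 3/13, q = 6/11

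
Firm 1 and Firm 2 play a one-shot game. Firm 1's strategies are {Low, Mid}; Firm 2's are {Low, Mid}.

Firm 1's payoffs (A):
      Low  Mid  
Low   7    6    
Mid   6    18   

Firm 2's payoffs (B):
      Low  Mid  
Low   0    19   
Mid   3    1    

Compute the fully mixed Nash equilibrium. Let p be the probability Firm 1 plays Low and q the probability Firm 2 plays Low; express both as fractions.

p = 2/21, q = 12/13

Each player's mixing probability is pinned down by making the *other* player indifferent.
Firm 2 indifferent between Low and Mid: p·0 + (1−p)·3 = p·19 + (1−p)·1 ⟹ 3 + (-3)p = 1 + 18p ⟹ p = 2/21.
Firm 1 indifferent between Low and Mid: q·7 + (1−q)·6 = q·6 + (1−q)·18 ⟹ 6 + 1q = 18 + (-12)q ⟹ q = 12/13.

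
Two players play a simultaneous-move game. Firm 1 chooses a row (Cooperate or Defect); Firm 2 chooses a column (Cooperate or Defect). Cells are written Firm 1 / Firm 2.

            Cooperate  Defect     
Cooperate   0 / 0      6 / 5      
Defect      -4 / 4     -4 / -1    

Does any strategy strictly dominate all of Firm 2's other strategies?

Check whether one of Firm 2's strategies beats all alternatives regardless of what the opponent does.
Cooperate is not dominant: against Cooperate, Defect gives 5 > 0.
Defect is not dominant: against Defect, Cooperate gives 4 > -1.
No single strategy is best against every opponent action.

No strictly dominant strategy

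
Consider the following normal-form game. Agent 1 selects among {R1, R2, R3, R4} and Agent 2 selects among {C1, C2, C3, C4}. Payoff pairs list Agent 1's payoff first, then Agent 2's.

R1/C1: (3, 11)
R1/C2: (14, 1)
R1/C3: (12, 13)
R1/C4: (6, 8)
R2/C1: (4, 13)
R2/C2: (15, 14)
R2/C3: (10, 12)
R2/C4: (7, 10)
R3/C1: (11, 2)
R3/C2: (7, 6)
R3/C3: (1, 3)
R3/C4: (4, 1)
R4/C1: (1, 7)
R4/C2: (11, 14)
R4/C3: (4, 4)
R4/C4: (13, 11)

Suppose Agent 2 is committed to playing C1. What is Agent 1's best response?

With Agent 2 fixed at C1, Agent 1's payoffs are: R1 → 3, R2 → 4, R3 → 11, R4 → 1.
The maximum is 11, achieved by R3.

R3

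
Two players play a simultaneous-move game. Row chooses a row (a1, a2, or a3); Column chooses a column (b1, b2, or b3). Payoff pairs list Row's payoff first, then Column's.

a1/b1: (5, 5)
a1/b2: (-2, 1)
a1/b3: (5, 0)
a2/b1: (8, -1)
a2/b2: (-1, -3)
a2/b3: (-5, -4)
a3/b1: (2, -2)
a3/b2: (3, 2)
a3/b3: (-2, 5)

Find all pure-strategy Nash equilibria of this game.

Find each player's best response to every opponent strategy; NE are the intersections.
Row's best responses — vs b1: a2 (payoff 8); vs b2: a3 (payoff 3); vs b3: a1 (payoff 5).
Column's best responses — vs a1: b1 (payoff 5); vs a2: b1 (payoff -1); vs a3: b3 (payoff 5).
The only mutual best response is (a2, b1); neither player gains by switching there.

(a2, b1)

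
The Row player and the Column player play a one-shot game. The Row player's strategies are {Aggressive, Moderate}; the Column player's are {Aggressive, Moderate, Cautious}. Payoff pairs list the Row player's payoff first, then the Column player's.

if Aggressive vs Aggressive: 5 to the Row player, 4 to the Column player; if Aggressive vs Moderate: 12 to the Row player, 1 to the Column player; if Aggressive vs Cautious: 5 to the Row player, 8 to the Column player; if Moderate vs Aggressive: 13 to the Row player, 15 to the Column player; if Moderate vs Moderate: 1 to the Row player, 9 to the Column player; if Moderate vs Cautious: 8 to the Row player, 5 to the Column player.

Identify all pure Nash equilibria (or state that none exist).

Find each player's best response to every opponent strategy; NE are the intersections.
The Row player's best responses — vs Aggressive: Moderate (payoff 13); vs Moderate: Aggressive (payoff 12); vs Cautious: Moderate (payoff 8).
The Column player's best responses — vs Aggressive: Cautious (payoff 8); vs Moderate: Aggressive (payoff 15).
The only mutual best response is (Moderate, Aggressive); neither player gains by switching there.

(Moderate, Aggressive)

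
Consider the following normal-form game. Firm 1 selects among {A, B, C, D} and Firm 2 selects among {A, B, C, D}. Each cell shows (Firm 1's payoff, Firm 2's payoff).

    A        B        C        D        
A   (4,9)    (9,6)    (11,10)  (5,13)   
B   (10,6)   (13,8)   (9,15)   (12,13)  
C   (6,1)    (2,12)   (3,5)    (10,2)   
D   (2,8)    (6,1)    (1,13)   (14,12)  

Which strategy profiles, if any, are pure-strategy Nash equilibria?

None

A profile is a Nash equilibrium when each player is best-responding to the other.
Firm 1's best responses — vs A: B (payoff 10); vs B: B (payoff 13); vs C: A (payoff 11); vs D: D (payoff 14).
Firm 2's best responses — vs A: D (payoff 13); vs B: C (payoff 15); vs C: B (payoff 12); vs D: C (payoff 13).
No cell has both players best-responding. For instance, Firm 1's best reply to B is B, but against B Firm 2 prefers C over B.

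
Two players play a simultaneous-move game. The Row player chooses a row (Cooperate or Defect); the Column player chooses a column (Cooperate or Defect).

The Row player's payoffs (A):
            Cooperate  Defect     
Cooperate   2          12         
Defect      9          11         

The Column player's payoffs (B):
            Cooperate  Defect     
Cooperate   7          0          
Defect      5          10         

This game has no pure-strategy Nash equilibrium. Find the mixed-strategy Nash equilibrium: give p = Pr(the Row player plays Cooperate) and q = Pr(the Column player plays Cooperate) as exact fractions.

Each player's mixing probability is pinned down by making the *other* player indifferent.
The Column player indifferent between Cooperate and Defect: p·7 + (1−p)·5 = p·0 + (1−p)·10 ⟹ 5 + 2p = 10 + (-10)p ⟹ p = 5/12.
The Row player indifferent between Cooperate and Defect: q·2 + (1−q)·12 = q·9 + (1−q)·11 ⟹ 12 + (-10)q = 11 + (-2)q ⟹ q = 1/8.

p = 5/12, q = 1/8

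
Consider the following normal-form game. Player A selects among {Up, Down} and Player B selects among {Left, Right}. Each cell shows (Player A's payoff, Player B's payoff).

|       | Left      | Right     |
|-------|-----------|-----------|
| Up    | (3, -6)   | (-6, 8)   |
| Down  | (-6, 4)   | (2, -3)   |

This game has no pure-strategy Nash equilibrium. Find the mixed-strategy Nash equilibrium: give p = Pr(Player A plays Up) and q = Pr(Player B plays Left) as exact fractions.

p = 1/3, q = 8/17

Each player's mixing probability is pinned down by making the *other* player indifferent.
Player B indifferent between Left and Right: p·(-6) + (1−p)·4 = p·8 + (1−p)·(-3) ⟹ 4 + (-10)p = (-3) + 11p ⟹ p = 1/3.
Player A indifferent between Up and Down: q·3 + (1−q)·(-6) = q·(-6) + (1−q)·2 ⟹ (-6) + 9q = 2 + (-8)q ⟹ q = 8/17.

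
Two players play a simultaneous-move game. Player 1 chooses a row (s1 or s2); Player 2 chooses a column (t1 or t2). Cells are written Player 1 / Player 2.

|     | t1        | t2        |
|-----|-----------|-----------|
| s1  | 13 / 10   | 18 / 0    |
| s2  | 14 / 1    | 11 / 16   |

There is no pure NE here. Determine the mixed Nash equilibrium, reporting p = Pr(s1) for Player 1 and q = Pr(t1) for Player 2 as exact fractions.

p = 3/5, q = 7/8

In a mixed NE each player is indifferent between their pure strategies, so the opponent's mix sets the indifference.
Player 2 indifferent between t1 and t2: p·10 + (1−p)·1 = p·0 + (1−p)·16 ⟹ 1 + 9p = 16 + (-16)p ⟹ p = 3/5.
Player 1 indifferent between s1 and s2: q·13 + (1−q)·18 = q·14 + (1−q)·11 ⟹ 18 + (-5)q = 11 + 3q ⟹ q = 7/8.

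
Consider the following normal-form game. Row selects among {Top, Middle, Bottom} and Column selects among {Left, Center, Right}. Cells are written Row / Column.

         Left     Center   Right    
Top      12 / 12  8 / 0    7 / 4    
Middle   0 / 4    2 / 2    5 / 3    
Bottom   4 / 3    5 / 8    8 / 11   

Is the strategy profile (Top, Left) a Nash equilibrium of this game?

Holding Column at Left: Row gets 12 from Top, versus 0 from Middle, 4 from Bottom. No profitable deviation for Row.
Holding Row at Top: Column gets 12 from Left, versus 0 from Center, 4 from Right. No profitable deviation for Column either.

Yes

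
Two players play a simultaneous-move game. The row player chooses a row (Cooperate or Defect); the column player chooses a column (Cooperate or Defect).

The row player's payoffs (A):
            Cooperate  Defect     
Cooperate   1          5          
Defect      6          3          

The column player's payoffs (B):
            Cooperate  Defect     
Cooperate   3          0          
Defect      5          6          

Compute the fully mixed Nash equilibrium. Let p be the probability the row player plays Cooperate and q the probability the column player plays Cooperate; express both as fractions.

p = 1/4, q = 2/7

Each player's mixing probability is pinned down by making the *other* player indifferent.
The column player indifferent between Cooperate and Defect: p·3 + (1−p)·5 = p·0 + (1−p)·6 ⟹ 5 + (-2)p = 6 + (-6)p ⟹ p = 1/4.
The row player indifferent between Cooperate and Defect: q·1 + (1−q)·5 = q·6 + (1−q)·3 ⟹ 5 + (-4)q = 3 + 3q ⟹ q = 2/7.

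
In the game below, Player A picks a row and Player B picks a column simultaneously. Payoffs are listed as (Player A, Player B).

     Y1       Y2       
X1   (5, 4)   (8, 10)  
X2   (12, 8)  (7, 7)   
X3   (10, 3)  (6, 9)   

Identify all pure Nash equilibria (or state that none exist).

A profile is a Nash equilibrium when each player is best-responding to the other.
Player A's best responses — vs Y1: X2 (payoff 12); vs Y2: X1 (payoff 8).
Player B's best responses — vs X1: Y2 (payoff 10); vs X2: Y1 (payoff 8); vs X3: Y2 (payoff 9).
Mutual best responses occur at (X1, Y2) and (X2, Y1); at each, neither player gains by switching.

(X1, Y2) and (X2, Y1)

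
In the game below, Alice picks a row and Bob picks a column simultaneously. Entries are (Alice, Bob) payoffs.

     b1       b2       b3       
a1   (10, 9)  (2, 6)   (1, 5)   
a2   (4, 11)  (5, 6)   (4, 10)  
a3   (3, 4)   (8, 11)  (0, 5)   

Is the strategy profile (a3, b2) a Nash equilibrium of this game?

Yes

Holding Bob at b2: Alice gets 8 from a3, versus 2 from a1, 5 from a2. No profitable deviation for Alice.
Holding Alice at a3: Bob gets 11 from b2, versus 4 from b1, 5 from b3. No profitable deviation for Bob either.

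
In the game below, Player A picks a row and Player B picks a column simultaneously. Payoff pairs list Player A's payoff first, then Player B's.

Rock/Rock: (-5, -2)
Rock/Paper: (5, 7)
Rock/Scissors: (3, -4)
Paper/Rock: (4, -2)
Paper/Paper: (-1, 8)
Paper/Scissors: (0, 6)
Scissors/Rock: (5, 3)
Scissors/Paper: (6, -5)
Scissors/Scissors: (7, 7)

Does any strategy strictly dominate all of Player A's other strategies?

Scissors

Check whether one of Player A's strategies beats all alternatives regardless of what the opponent does.
Scissors strictly dominates: vs Rock: 5 > each of {-5, 4}; vs Paper: 6 > each of {5, -1}; vs Scissors: 7 > each of {3, 0}.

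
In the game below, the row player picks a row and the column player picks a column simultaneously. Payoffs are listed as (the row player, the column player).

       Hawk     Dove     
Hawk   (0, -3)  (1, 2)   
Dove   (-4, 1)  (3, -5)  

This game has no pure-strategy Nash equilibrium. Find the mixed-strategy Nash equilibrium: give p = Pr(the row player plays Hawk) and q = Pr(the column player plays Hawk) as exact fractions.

In a mixed NE each player is indifferent between their pure strategies, so the opponent's mix sets the indifference.
The column player indifferent between Hawk and Dove: p·(-3) + (1−p)·1 = p·2 + (1−p)·(-5) ⟹ 1 + (-4)p = (-5) + 7p ⟹ p = 6/11.
The row player indifferent between Hawk and Dove: q·0 + (1−q)·1 = q·(-4) + (1−q)·3 ⟹ 1 + (-1)q = 3 + (-7)q ⟹ q = 1/3.

p = 6/11, q = 1/3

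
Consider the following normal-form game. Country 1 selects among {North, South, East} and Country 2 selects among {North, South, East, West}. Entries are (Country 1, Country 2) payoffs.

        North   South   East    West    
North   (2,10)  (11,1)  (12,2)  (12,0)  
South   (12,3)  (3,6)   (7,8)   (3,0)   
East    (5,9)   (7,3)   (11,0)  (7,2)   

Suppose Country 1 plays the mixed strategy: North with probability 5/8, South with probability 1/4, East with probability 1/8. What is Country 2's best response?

Country 2's best reply maximizes expected payoff against the mix.
North: (5/8)·10 + (1/4)·3 + (1/8)·9 = 65/8
South: (5/8)·1 + (1/4)·6 + (1/8)·3 = 5/2
East: (5/8)·2 + (1/4)·8 + (1/8)·0 = 13/4
West: (5/8)·0 + (1/4)·0 + (1/8)·2 = 1/4
Highest expected payoff is 65/8, from North.

North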